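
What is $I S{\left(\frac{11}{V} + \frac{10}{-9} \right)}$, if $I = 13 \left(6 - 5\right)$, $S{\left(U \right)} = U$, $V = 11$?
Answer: $- \frac{13}{9} \approx -1.4444$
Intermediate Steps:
$I = 13$ ($I = 13 \cdot 1 = 13$)
$I S{\left(\frac{11}{V} + \frac{10}{-9} \right)} = 13 \left(\frac{11}{11} + \frac{10}{-9}\right) = 13 \left(11 \cdot \frac{1}{11} + 10 \left(- \frac{1}{9}\right)\right) = 13 \left(1 - \frac{10}{9}\right) = 13 \left(- \frac{1}{9}\right) = - \frac{13}{9}$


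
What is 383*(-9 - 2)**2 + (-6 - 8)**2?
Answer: 46539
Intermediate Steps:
383*(-9 - 2)**2 + (-6 - 8)**2 = 383*(-11)**2 + (-14)**2 = 383*121 + 196 = 46343 + 196 = 46539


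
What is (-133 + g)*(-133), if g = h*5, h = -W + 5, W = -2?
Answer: 13034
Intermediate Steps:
h = 7 (h = -1*(-2) + 5 = 2 + 5 = 7)
g = 35 (g = 7*5 = 35)
(-133 + g)*(-133) = (-133 + 35)*(-133) = -98*(-133) = 13034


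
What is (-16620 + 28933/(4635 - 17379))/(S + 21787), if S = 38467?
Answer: -211834213/767876976 ≈ -0.27587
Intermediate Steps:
(-16620 + 28933/(4635 - 17379))/(S + 21787) = (-16620 + 28933/(4635 - 17379))/(38467 + 21787) = (-16620 + 28933/(-12744))/60254 = (-16620 + 28933*(-1/12744))*(1/60254) = (-16620 - 28933/12744)*(1/60254) = -211834213/12744*1/60254 = -211834213/767876976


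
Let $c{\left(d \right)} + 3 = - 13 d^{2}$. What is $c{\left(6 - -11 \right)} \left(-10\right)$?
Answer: $37600$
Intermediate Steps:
$c{\left(d \right)} = -3 - 13 d^{2}$
$c{\left(6 - -11 \right)} \left(-10\right) = \left(-3 - 13 \left(6 - -11\right)^{2}\right) \left(-10\right) = \left(-3 - 13 \left(6 + 11\right)^{2}\right) \left(-10\right) = \left(-3 - 13 \cdot 17^{2}\right) \left(-10\right) = \left(-3 - 3757\right) \left(-10\right) = \left(-3760\right) \left(-10\right) = 37600$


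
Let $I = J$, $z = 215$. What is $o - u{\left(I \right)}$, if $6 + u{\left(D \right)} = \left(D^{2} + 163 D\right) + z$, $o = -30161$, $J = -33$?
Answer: $-26080$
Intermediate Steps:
$I = -33$
$u{\left(D \right)} = 209 + D^{2} + 163 D$ ($u{\left(D \right)} = -6 + \left(\left(D^{2} + 163 D\right) + 215\right) = -6 + \left(215 + D^{2} + 163 D\right) = 209 + D^{2} + 163 D$)
$o - u{\left(I \right)} = -30161 - \left(209 + \left(-33\right)^{2} + 163 \left(-33\right)\right) = -30161 - \left(209 + 1089 - 5379\right) = -30161 - -4081 = -30161 + 4081 = -26080$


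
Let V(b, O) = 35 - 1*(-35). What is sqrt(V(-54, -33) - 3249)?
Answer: 17*I*sqrt(11) ≈ 56.383*I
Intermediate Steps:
V(b, O) = 70 (V(b, O) = 35 + 35 = 70)
sqrt(V(-54, -33) - 3249) = sqrt(70 - 3249) = sqrt(-3179) = 17*I*sqrt(11)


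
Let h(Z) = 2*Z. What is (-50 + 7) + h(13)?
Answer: -17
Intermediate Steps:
(-50 + 7) + h(13) = (-50 + 7) + 2*13 = -43 + 26 = -17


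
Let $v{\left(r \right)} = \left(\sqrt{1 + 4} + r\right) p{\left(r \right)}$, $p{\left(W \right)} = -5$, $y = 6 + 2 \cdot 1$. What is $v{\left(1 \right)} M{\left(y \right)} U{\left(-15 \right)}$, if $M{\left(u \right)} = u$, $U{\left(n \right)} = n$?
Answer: $600 + 600 \sqrt{5} \approx 1941.6$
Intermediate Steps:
$y = 8$ ($y = 6 + 2 = 8$)
$v{\left(r \right)} = - 5 r - 5 \sqrt{5}$ ($v{\left(r \right)} = \left(\sqrt{1 + 4} + r\right) \left(-5\right) = \left(\sqrt{5} + r\right) \left(-5\right) = \left(r + \sqrt{5}\right) \left(-5\right) = - 5 r - 5 \sqrt{5}$)
$v{\left(1 \right)} M{\left(y \right)} U{\left(-15 \right)} = \left(\left(-5\right) 1 - 5 \sqrt{5}\right) 8 \left(-15\right) = \left(-5 - 5 \sqrt{5}\right) 8 \left(-15\right) = \left(-40 - 40 \sqrt{5}\right) \left(-15\right) = 600 + 600 \sqrt{5}$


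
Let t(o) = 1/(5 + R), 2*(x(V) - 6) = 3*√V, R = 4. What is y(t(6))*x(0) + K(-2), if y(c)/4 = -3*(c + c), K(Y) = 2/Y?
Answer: -17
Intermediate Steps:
x(V) = 6 + 3*√V/2 (x(V) = 6 + (3*√V)/2 = 6 + 3*√V/2)
t(o) = ⅑ (t(o) = 1/(5 + 4) = 1/9 = ⅑)
y(c) = -24*c (y(c) = 4*(-3*(c + c)) = 4*(-6*c) = -24*c)
y(t(6))*x(0) + K(-2) = (-24*⅑)*(6 + 3*√0/2) + 2/(-2) = -8*(6 + (3/2)*0)/3 + 2*(-½) = -8*(6 + 0)/3 - 1 = -8/3*6 - 1 = -16 - 1 = -17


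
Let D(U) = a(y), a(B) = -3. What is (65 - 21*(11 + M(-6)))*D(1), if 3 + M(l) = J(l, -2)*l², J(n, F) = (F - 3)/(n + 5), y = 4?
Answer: 11649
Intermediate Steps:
D(U) = -3
J(n, F) = (-3 + F)/(5 + n)
M(l) = -3 - 5*l²/(5 + l) (M(l) = -3 + ((-3 - 2)/(5 + l))*l² = -3 + (-5/(5 + l))*l² = -3 - 5*l²/(5 + l))
(65 - 21*(11 + M(-6)))*D(1) = (65 - 21*(11 + (-15 - 5*(-6)² - 3*(-6))/(5 - 6)))*(-3) = (65 - 21*(11 + (-15 - 5*36 + 18)/(-1)))*(-3) = (65 - 21*(11 - (-15 - 180 + 18)))*(-3) = (65 - 21*(11 - 1*(-177)))*(-3) = (65 - 21*(11 + 177))*(-3) = (65 - 21*188)*(-3) = (65 - 3948)*(-3) = -3883*(-3) = 11649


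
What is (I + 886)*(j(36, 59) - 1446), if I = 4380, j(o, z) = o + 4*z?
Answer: -6182284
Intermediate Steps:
(I + 886)*(j(36, 59) - 1446) = (4380 + 886)*((36 + 4*59) - 1446) = 5266*((36 + 236) - 1446) = 5266*(272 - 1446) = 5266*(-1174) = -6182284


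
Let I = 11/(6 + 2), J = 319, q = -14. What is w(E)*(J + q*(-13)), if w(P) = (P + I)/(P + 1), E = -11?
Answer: 38577/80 ≈ 482.21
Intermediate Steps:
I = 11/8 ≈ 1.3750
w(P) = (11/8 + P)/(1 + P) (w(P) = (P + 11/8)/(P + 1) = (11/8 + P)/(1 + P))
w(E)*(J + q*(-13)) = ((11/8 - 11)/(1 - 11))*(319 - 14*(-13)) = (-77/8/(-10))*(319 + 182) = -⅒*(-77/8)*501 = (77/80)*501 = 38577/80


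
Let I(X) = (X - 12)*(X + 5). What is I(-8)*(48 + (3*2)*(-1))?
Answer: 2520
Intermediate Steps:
I(X) = (-12 + X)*(5 + X)
I(-8)*(48 + (3*2)*(-1)) = (-60 + (-8)² - 7*(-8))*(48 + (3*2)*(-1)) = (-60 + 64 + 56)*(48 + 6*(-1)) = 60*(48 - 6) = 60*42 = 2520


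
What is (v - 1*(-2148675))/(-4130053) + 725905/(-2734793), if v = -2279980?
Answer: -2638934128100/11294840034029 ≈ -0.23364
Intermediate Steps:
(v - 1*(-2148675))/(-4130053) + 725905/(-2734793) = (-2279980 - 1*(-2148675))/(-4130053) + 725905/(-2734793) = (-2279980 + 2148675)*(-1/4130053) + 725905*(-1/2734793) = -131305*(-1/4130053) - 725905/2734793 = 131305/4130053 - 725905/2734793 = -2638934128100/11294840034029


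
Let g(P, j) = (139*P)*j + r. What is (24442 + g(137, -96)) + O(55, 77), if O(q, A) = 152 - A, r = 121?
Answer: -1803490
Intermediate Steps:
g(P, j) = 121 + 139*P*j (g(P, j) = (139*P)*j + 121 = 139*P*j + 121 = 121 + 139*P*j)
(24442 + g(137, -96)) + O(55, 77) = (24442 + (121 + 139*137*(-96))) + (152 - 1*77) = (24442 + (121 - 1828128)) + (152 - 77) = (24442 - 1828007) + 75 = -1803565 + 75 = -1803490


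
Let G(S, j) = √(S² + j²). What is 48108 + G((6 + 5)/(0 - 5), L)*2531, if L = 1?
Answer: 48108 + 2531*√146/5 ≈ 54224.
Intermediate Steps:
48108 + G((6 + 5)/(0 - 5), L)*2531 = 48108 + √(((6 + 5)/(0 - 5))² + 1²)*2531 = 48108 + √((11/(-5))² + 1)*2531 = 48108 + √((11*(-⅕))² + 1)*2531 = 48108 + √((-11/5)² + 1)*2531 = 48108 + √(121/25 + 1)*2531 = 48108 + √(146/25)*2531 = 48108 + (√146/5)*2531 = 48108 + 2531*√146/5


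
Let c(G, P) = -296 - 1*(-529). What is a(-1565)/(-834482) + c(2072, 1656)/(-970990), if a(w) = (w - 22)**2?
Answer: -611424936904/202568419295 ≈ -3.0184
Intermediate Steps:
a(w) = (-22 + w)**2
c(G, P) = 233 (c(G, P) = -296 + 529 = 233)
a(-1565)/(-834482) + c(2072, 1656)/(-970990) = (-22 - 1565)**2/(-834482) + 233/(-970990) = (-1587)**2*(-1/834482) + 233*(-1/970990) = 2518569*(-1/834482) - 233/970990 = -2518569/834482 - 233/970990 = -611424936904/202568419295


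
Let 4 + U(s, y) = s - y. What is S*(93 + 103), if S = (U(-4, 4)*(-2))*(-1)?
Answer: -4704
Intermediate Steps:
U(s, y) = -4 + s - y (U(s, y) = -4 + (s - y) = -4 + s - y)
S = -24 (S = ((-4 - 4 - 1*4)*(-2))*(-1) = ((-4 - 4 - 4)*(-2))*(-1) = -12*(-2)*(-1) = 24*(-1) = -24)
S*(93 + 103) = -24*(93 + 103) = -24*196 = -4704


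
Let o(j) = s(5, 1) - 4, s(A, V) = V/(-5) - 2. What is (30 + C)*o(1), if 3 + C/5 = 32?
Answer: -1085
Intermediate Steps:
C = 145 (C = -15 + 5*32 = -15 + 160 = 145)
s(A, V) = -2 - V/5 (s(A, V) = V*(-⅕) - 2 = -V/5 - 2 = -2 - V/5)
o(j) = -31/5 (o(j) = (-2 - ⅕*1) - 4 = (-2 - ⅕) - 4 = -11/5 - 4 = -31/5)
(30 + C)*o(1) = (30 + 145)*(-31/5) = 175*(-31/5) = -1085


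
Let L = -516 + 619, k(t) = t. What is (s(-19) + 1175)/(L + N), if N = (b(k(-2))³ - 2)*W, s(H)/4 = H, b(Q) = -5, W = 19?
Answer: -157/330 ≈ -0.47576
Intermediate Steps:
s(H) = 4*H
L = 103
N = -2413 (N = ((-5)³ - 2)*19 = (-125 - 2)*19 = -127*19 = -2413)
(s(-19) + 1175)/(L + N) = (4*(-19) + 1175)/(103 - 2413) = (-76 + 1175)/(-2310) = 1099*(-1/2310) = -157/330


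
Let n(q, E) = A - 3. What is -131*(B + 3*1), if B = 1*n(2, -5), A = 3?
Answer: -393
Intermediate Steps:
n(q, E) = 0 (n(q, E) = 3 - 3 = 0)
B = 0 (B = 1*0 = 0)
-131*(B + 3*1) = -131*(0 + 3*1) = -131*(0 + 3) = -131*3 = -393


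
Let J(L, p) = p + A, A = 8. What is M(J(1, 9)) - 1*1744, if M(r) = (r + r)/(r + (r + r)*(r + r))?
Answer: -120334/69 ≈ -1744.0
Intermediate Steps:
J(L, p) = 8 + p (J(L, p) = p + 8 = 8 + p)
M(r) = 2*r/(r + 4*r²) (M(r) = (2*r)/(r + (2*r)*(2*r)) = (2*r)/(r + 4*r²) = 2*r/(r + 4*r²))
M(J(1, 9)) - 1*1744 = 2/(1 + 4*(8 + 9)) - 1*1744 = 2/(1 + 4*17) - 1744 = 2/(1 + 68) - 1744 = 2/69 - 1744 = -120334/69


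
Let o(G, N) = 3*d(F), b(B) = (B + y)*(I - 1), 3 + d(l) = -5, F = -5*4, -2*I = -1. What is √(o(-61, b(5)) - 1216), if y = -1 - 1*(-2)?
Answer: 2*I*√310 ≈ 35.214*I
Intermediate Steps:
y = 1 (y = -1 + 2 = 1)
I = ½ (I = -½*(-1) = ½ ≈ 0.50000)
F = -20
d(l) = -8 (d(l) = -3 - 5 = -8)
b(B) = -½ - B/2 (b(B) = (B + 1)*(½ - 1) = (1 + B)*(-½) = -½ - B/2)
o(G, N) = -24 (o(G, N) = 3*(-8) = -24)
√(o(-61, b(5)) - 1216) = √(-24 - 1216) = √(-1240) = 2*I*√310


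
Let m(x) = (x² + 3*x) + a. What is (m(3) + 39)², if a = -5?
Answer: 2704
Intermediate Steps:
m(x) = -5 + x² + 3*x (m(x) = (x² + 3*x) - 5 = -5 + x² + 3*x)
(m(3) + 39)² = ((-5 + 3² + 3*3) + 39)² = ((-5 + 9 + 9) + 39)² = (13 + 39)² = 52² = 2704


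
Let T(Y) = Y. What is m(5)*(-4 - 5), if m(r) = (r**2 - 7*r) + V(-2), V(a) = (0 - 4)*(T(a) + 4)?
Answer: 162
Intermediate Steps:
V(a) = -16 - 4*a (V(a) = (0 - 4)*(a + 4) = -4*(4 + a) = -16 - 4*a)
m(r) = -8 + r**2 - 7*r (m(r) = (r**2 - 7*r) + (-16 - 4*(-2)) = (r**2 - 7*r) + (-16 + 8) = (r**2 - 7*r) - 8 = -8 + r**2 - 7*r)
m(5)*(-4 - 5) = (-8 + 5**2 - 7*5)*(-4 - 5) = (-8 + 25 - 35)*(-9) = -18*(-9) = 162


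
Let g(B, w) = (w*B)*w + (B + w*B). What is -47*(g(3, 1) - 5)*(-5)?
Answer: 940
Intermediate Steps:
g(B, w) = B + B*w + B*w**2 (g(B, w) = (B*w)*w + (B + B*w) = B*w**2 + (B + B*w) = B + B*w + B*w**2)
-47*(g(3, 1) - 5)*(-5) = -47*(3*(1 + 1 + 1**2) - 5)*(-5) = -47*(3*(1 + 1 + 1) - 5)*(-5) = -47*(3*3 - 5)*(-5) = -47*(9 - 5)*(-5) = -188*(-5) = -47*(-20) = 940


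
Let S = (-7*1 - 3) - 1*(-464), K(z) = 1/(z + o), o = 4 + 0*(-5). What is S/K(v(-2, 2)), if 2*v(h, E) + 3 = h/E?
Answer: 908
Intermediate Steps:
v(h, E) = -3/2 + h/(2*E) (v(h, E) = -3/2 + (h/E)/2 = -3/2 + h/(2*E))
o = 4 (o = 4 + 0 = 4)
K(z) = 1/(4 + z) (K(z) = 1/(z + 4) = 1/(4 + z))
S = 454 (S = (-7 - 3) + 464 = -10 + 464 = 454)
S/K(v(-2, 2)) = 454/(1/(4 + (½)*(-2 - 3*2)/2)) = 454/(1/(4 + (½)*(½)*(-2 - 6))) = 454/(1/(4 + (½)*(½)*(-8))) = 454/(1/(4 - 2)) = 454/(1/2) = 454/(½) = 454*2 = 908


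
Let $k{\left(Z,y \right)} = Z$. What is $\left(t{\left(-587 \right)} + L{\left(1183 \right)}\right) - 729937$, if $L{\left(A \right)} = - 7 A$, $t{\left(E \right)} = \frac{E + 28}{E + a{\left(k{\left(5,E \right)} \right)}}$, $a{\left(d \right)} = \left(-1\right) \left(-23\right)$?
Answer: $- \frac{416354393}{564} \approx -7.3822 \cdot 10^{5}$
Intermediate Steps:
$a{\left(d \right)} = 23$
$t{\left(E \right)} = \frac{28 + E}{23 + E}$ ($t{\left(E \right)} = \frac{E + 28}{E + 23} = \frac{28 + E}{23 + E}$)
$\left(t{\left(-587 \right)} + L{\left(1183 \right)}\right) - 729937 = \left(\frac{28 - 587}{23 - 587} - 8281\right) - 729937 = \left(\frac{1}{-564} \left(-559\right) - 8281\right) - 729937 = \left(\left(- \frac{1}{564}\right) \left(-559\right) - 8281\right) - 729937 = \left(\frac{559}{564} - 8281\right) - 729937 = - \frac{4669925}{564} - 729937 = - \frac{416354393}{564}$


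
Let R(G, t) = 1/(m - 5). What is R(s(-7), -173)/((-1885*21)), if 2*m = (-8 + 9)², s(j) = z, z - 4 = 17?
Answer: 2/356265 ≈ 5.6138e-6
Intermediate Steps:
z = 21 (z = 4 + 17 = 21)
s(j) = 21
m = ½ (m = (-8 + 9)²/2 = (½)*1² = (½)*1 = ½ ≈ 0.50000)
R(G, t) = -2/9 (R(G, t) = 1/(½ - 5) = 1/(-9/2) = -2/9)
R(s(-7), -173)/((-1885*21)) = -2/(9*((-1885*21))) = -2/9/(-39585) = -2/9*(-1/39585) = 2/356265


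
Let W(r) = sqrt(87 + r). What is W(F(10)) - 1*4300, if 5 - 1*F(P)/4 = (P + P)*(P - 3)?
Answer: -4300 + I*sqrt(453) ≈ -4300.0 + 21.284*I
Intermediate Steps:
F(P) = 20 - 8*P*(-3 + P) (F(P) = 20 - 4*(P + P)*(P - 3) = 20 - 4*2*P*(-3 + P) = 20 - 8*P*(-3 + P))
W(F(10)) - 1*4300 = sqrt(87 + (20 - 8*10**2 + 24*10)) - 1*4300 = sqrt(87 + (20 - 8*100 + 240)) - 4300 = sqrt(87 + (20 - 800 + 240)) - 4300 = sqrt(87 - 540) - 4300 = sqrt(-453) - 4300 = I*sqrt(453) - 4300 = -4300 + I*sqrt(453)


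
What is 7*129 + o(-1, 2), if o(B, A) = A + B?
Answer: 904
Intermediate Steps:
7*129 + o(-1, 2) = 7*129 + (2 - 1) = 903 + 1 = 904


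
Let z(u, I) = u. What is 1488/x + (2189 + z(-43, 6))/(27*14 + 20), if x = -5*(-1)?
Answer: 301477/995 ≈ 302.99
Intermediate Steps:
x = 5
1488/x + (2189 + z(-43, 6))/(27*14 + 20) = 1488/5 + (2189 - 43)/(27*14 + 20) = 1488*(1/5) + 2146/(378 + 20) = 1488/5 + 2146/398 = 1488/5 + 2146*(1/398) = 1488/5 + 1073/199 = 301477/995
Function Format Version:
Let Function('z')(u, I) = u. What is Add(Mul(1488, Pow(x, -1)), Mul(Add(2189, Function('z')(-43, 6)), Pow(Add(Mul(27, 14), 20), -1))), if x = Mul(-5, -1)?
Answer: Rational(301477, 995) ≈ 302.99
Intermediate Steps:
x = 5
Add(Mul(1488, Pow(x, -1)), Mul(Add(2189, Function('z')(-43, 6)), Pow(Add(Mul(27, 14), 20), -1))) = Add(Mul(1488, Pow(5, -1)), Mul(Add(2189, -43), Pow(Add(Mul(27, 14), 20), -1))) = Add(Mul(1488, Rational(1, 5)), Mul(2146, Pow(Add(378, 20), -1))) = Add(Rational(1488, 5), Mul(2146, Pow(398, -1))) = Add(Rational(1488, 5), Mul(2146, Rational(1, 398))) = Add(Rational(1488, 5), Rational(1073, 199)) = Rational(301477, 995)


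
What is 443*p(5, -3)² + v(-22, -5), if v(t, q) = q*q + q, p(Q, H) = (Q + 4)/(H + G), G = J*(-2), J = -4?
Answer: 36383/25 ≈ 1455.3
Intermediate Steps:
G = 8 (G = -4*(-2) = 8)
p(Q, H) = (4 + Q)/(8 + H) (p(Q, H) = (Q + 4)/(H + 8) = (4 + Q)/(8 + H))
v(t, q) = q + q² (v(t, q) = q² + q = q + q²)
443*p(5, -3)² + v(-22, -5) = 443*((4 + 5)/(8 - 3))² - 5*(1 - 5) = 443*(9/5)² - 5*(-4) = 443*((⅕)*9)² + 20 = 443*(9/5)² + 20 = 443*(81/25) + 20 = 35883/25 + 20 = 36383/25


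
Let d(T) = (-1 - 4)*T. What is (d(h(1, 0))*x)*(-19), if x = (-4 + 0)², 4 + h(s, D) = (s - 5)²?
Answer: 18240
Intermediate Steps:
h(s, D) = -4 + (-5 + s)² (h(s, D) = -4 + (s - 5)² = -4 + (-5 + s)²)
d(T) = -5*T
x = 16 (x = (-4)² = 16)
(d(h(1, 0))*x)*(-19) = (-5*(-4 + (-5 + 1)²)*16)*(-19) = (-5*(-4 + (-4)²)*16)*(-19) = (-5*(-4 + 16)*16)*(-19) = (-5*12*16)*(-19) = -60*16*(-19) = -960*(-19) = 18240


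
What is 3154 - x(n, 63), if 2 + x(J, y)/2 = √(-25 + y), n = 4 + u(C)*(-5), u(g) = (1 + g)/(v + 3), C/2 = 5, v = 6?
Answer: 3158 - 2*√38 ≈ 3145.7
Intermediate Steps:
C = 10 (C = 2*5 = 10)
u(g) = ⅑ + g/9 (u(g) = (1 + g)/(6 + 3) = (1 + g)/9 = (1 + g)*(⅑) = ⅑ + g/9)
n = -19/9 (n = 4 + (⅑ + (⅑)*10)*(-5) = 4 + (⅑ + 10/9)*(-5) = 4 + (11/9)*(-5) = 4 - 55/9 = -19/9 ≈ -2.1111)
x(J, y) = -4 + 2*√(-25 + y)
3154 - x(n, 63) = 3154 - (-4 + 2*√(-25 + 63)) = 3154 - (-4 + 2*√38) = 3154 + (4 - 2*√38) = 3158 - 2*√38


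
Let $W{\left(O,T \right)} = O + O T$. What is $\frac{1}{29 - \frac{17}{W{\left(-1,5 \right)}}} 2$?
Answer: $\frac{12}{191} \approx 0.062827$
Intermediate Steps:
$\frac{1}{29 - \frac{17}{W{\left(-1,5 \right)}}} 2 = \frac{1}{29 - \frac{17}{\left(-1\right) \left(1 + 5\right)}} 2 = \frac{1}{29 - \frac{17}{\left(-1\right) 6}} \cdot 2 = \frac{1}{29 - \frac{17}{-6}} \cdot 2 = \frac{1}{29 - - \frac{17}{6}} \cdot 2 = \frac{1}{29 + \frac{17}{6}} \cdot 2 = \frac{1}{\frac{191}{6}} \cdot 2 = \frac{6}{191} \cdot 2 = \frac{12}{191}$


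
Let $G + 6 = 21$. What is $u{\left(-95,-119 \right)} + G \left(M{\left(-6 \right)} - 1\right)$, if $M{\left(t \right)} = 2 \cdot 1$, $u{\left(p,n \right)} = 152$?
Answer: $167$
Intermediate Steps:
$G = 15$ ($G = -6 + 21 = 15$)
$M{\left(t \right)} = 2$
$u{\left(-95,-119 \right)} + G \left(M{\left(-6 \right)} - 1\right) = 152 + 15 \left(2 - 1\right) = 152 + 15 \cdot 1 = 152 + 15 = 167$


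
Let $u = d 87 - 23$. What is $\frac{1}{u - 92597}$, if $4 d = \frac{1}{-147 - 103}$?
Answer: $- \frac{1000}{92620087} \approx -1.0797 \cdot 10^{-5}$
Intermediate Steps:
$d = - \frac{1}{1000}$ ($d = \frac{1}{4 \left(-147 - 103\right)} = \frac{1}{4 \left(-250\right)} = \frac{1}{4} \left(- \frac{1}{250}\right) = - \frac{1}{1000} \approx -0.001$)
$u = - \frac{23087}{1000}$ ($u = \left(- \frac{1}{1000}\right) 87 - 23 = - \frac{87}{1000} - 23 = - \frac{23087}{1000} \approx -23.087$)
$\frac{1}{u - 92597} = \frac{1}{- \frac{23087}{1000} - 92597} = \frac{1}{- \frac{92620087}{1000}} = - \frac{1000}{92620087}$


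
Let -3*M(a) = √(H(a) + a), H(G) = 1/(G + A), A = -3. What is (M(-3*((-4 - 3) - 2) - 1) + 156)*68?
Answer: 10608 - 68*√13777/69 ≈ 10492.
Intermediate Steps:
H(G) = 1/(-3 + G) (H(G) = 1/(G - 3) = 1/(-3 + G))
M(a) = -√(a + 1/(-3 + a))/3 (M(a) = -√(1/(-3 + a) + a)/3 = -√(a + 1/(-3 + a))/3)
(M(-3*((-4 - 3) - 2) - 1) + 156)*68 = (-√(1 + (-3*((-4 - 3) - 2) - 1)*(-3 + (-3*((-4 - 3) - 2) - 1)))/√(-3 + (-3*((-4 - 3) - 2) - 1))/3 + 156)*68 = (-√(1 + (-3*(-7 - 2) - 1)*(-3 + (-3*(-7 - 2) - 1)))/√(-3 + (-3*(-7 - 2) - 1))/3 + 156)*68 = (-√(1 + (-3*(-9) - 1)*(-3 + (-3*(-9) - 1)))/√(-3 + (-3*(-9) - 1))/3 + 156)*68 = (-√(1 + (27 - 1)*(-3 + (27 - 1)))/√(-3 + (27 - 1))/3 + 156)*68 = (-√(1 + 26*(-3 + 26))/√(-3 + 26)/3 + 156)*68 = (-√23*√(1 + 26*23)/23/3 + 156)*68 = (-√23*√(1 + 598)/23/3 + 156)*68 = (-√13777/23/3 + 156)*68 = (-√13777/69 + 156)*68 = (156 - √13777/69)*68 = 10608 - 68*√13777/69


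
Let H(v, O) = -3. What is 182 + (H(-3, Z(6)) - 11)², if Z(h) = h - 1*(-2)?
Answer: 378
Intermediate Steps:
Z(h) = 2 + h (Z(h) = h + 2 = 2 + h)
182 + (H(-3, Z(6)) - 11)² = 182 + (-3 - 11)² = 182 + (-14)² = 182 + 196 = 378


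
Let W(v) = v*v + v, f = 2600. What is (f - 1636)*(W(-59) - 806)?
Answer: 2521824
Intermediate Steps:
W(v) = v + v² (W(v) = v² + v = v + v²)
(f - 1636)*(W(-59) - 806) = (2600 - 1636)*(-59*(1 - 59) - 806) = 964*(-59*(-58) - 806) = 964*(3422 - 806) = 964*2616 = 2521824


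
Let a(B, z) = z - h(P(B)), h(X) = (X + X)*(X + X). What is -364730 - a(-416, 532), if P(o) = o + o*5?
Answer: 24554802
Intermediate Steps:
P(o) = 6*o (P(o) = o + 5*o = 6*o)
h(X) = 4*X² (h(X) = (2*X)*(2*X) = 4*X²)
a(B, z) = z - 144*B² (a(B, z) = z - 4*(6*B)² = z - 4*36*B² = z - 144*B²)
-364730 - a(-416, 532) = -364730 - (532 - 144*(-416)²) = -364730 - (532 - 144*173056) = -364730 - (532 - 24920064) = -364730 - 1*(-24919532) = -364730 + 24919532 = 24554802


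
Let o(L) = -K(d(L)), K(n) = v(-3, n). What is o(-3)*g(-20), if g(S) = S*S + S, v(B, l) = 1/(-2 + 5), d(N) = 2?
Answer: -380/3 ≈ -126.67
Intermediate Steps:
v(B, l) = ⅓ (v(B, l) = 1/3 = ⅓)
K(n) = ⅓
o(L) = -⅓ (o(L) = -1*⅓ = -⅓)
g(S) = S + S² (g(S) = S² + S = S + S²)
o(-3)*g(-20) = -(-20)*(1 - 20)/3 = -(-20)*(-19)/3 = -⅓*380 = -380/3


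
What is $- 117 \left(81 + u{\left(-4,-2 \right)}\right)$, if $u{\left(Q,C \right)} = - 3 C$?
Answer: $-10179$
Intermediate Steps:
$- 117 \left(81 + u{\left(-4,-2 \right)}\right) = - 117 \left(81 - -6\right) = - 117 \left(81 + 6\right) = \left(-117\right) 87 = -10179$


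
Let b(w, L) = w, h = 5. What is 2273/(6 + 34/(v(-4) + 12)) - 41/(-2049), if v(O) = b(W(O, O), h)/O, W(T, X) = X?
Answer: 60550493/229488 ≈ 263.85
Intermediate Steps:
v(O) = 1 (v(O) = O/O = 1)
2273/(6 + 34/(v(-4) + 12)) - 41/(-2049) = 2273/(6 + 34/(1 + 12)) - 41/(-2049) = 2273/(6 + 34/13) - 41*(-1/2049) = 2273/(6 + 34*(1/13)) + 41/2049 = 2273/(6 + 34/13) + 41/2049 = 2273/(112/13) + 41/2049 = 2273*(13/112) + 41/2049 = 29549/112 + 41/2049 = 60550493/229488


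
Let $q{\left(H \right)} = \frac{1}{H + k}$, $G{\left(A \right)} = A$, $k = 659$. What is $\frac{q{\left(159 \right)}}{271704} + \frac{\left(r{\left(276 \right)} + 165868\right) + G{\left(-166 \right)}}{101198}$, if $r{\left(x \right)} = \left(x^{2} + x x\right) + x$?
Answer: $\frac{35375037587479}{11245823669328} \approx 3.1456$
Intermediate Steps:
$r{\left(x \right)} = x + 2 x^{2}$ ($r{\left(x \right)} = \left(x^{2} + x^{2}\right) + x = 2 x^{2} + x = x + 2 x^{2}$)
$q{\left(H \right)} = \frac{1}{659 + H}$ ($q{\left(H \right)} = \frac{1}{H + 659} = \frac{1}{659 + H}$)
$\frac{q{\left(159 \right)}}{271704} + \frac{\left(r{\left(276 \right)} + 165868\right) + G{\left(-166 \right)}}{101198} = \frac{1}{\left(659 + 159\right) 271704} + \frac{\left(276 \left(1 + 2 \cdot 276\right) + 165868\right) - 166}{101198} = \frac{1}{818} \cdot \frac{1}{271704} + \left(\left(276 \left(1 + 552\right) + 165868\right) - 166\right) \frac{1}{101198} = \frac{1}{818} \cdot \frac{1}{271704} + \left(\left(276 \cdot 553 + 165868\right) - 166\right) \frac{1}{101198} = \frac{1}{222253872} + \left(\left(152628 + 165868\right) - 166\right) \frac{1}{101198} = \frac{1}{222253872} + \left(318496 - 166\right) \frac{1}{101198} = \frac{1}{222253872} + 318330 \cdot \frac{1}{101198} = \frac{1}{222253872} + \frac{159165}{50599} = \frac{35375037587479}{11245823669328}$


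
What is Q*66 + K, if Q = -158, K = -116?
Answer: -10544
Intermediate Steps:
Q*66 + K = -158*66 - 116 = -10428 - 116 = -10544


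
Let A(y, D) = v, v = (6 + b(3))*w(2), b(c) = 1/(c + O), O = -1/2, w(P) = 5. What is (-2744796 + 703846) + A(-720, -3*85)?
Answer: -2040918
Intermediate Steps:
O = -½ (O = -1*½ = -½ ≈ -0.50000)
b(c) = 1/(-½ + c) (b(c) = 1/(c - ½) = 1/(-½ + c))
v = 32 (v = (6 + 2/(-1 + 2*3))*5 = (6 + 2/(-1 + 6))*5 = (6 + 2/5)*5 = (6 + 2*(⅕))*5 = (6 + ⅖)*5 = (32/5)*5 = 32)
A(y, D) = 32
(-2744796 + 703846) + A(-720, -3*85) = (-2744796 + 703846) + 32 = -2040950 + 32 = -2040918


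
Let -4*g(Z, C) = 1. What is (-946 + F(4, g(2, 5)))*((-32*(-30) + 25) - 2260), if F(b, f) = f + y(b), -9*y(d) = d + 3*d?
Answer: 14504825/12 ≈ 1.2087e+6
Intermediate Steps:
g(Z, C) = -¼ (g(Z, C) = -¼*1 = -¼)
y(d) = -4*d/9 (y(d) = -(d + 3*d)/9 = -4*d/9)
F(b, f) = f - 4*b/9
(-946 + F(4, g(2, 5)))*((-32*(-30) + 25) - 2260) = (-946 + (-¼ - 4/9*4))*((-32*(-30) + 25) - 2260) = (-946 + (-¼ - 16/9))*((960 + 25) - 2260) = (-946 - 73/36)*(985 - 2260) = -34129/36*(-1275) = 14504825/12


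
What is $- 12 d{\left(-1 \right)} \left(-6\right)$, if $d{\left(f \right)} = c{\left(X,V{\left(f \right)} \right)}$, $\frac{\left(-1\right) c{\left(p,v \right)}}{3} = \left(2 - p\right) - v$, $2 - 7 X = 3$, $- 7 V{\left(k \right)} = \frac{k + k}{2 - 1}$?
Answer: $- \frac{2808}{7} \approx -401.14$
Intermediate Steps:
$V{\left(k \right)} = - \frac{2 k}{7}$ ($V{\left(k \right)} = - \frac{\left(k + k\right) \frac{1}{2 - 1}}{7} = - \frac{2 k 1^{-1}}{7} = - \frac{2 k 1}{7} = - \frac{2 k}{7}$)
$X = - \frac{1}{7}$ ($X = \frac{2}{7} - \frac{3}{7} = - \frac{1}{7} \approx -0.14286$)
$c{\left(p,v \right)} = -6 + 3 p + 3 v$ ($c{\left(p,v \right)} = - 3 \left(\left(2 - p\right) - v\right) = - 3 \left(2 - p - v\right) = -6 + 3 p + 3 v$)
$d{\left(f \right)} = - \frac{45}{7} - \frac{6 f}{7}$ ($d{\left(f \right)} = -6 + 3 \left(- \frac{1}{7}\right) + 3 \left(- \frac{2 f}{7}\right) = -6 - \frac{3}{7} - \frac{6 f}{7} = - \frac{45}{7} - \frac{6 f}{7}$)
$- 12 d{\left(-1 \right)} \left(-6\right) = - 12 \left(- \frac{45}{7} - - \frac{6}{7}\right) \left(-6\right) = - 12 \left(- \frac{45}{7} + \frac{6}{7}\right) \left(-6\right) = \left(-12\right) \left(- \frac{39}{7}\right) \left(-6\right) = \frac{468}{7} \left(-6\right) = - \frac{2808}{7}$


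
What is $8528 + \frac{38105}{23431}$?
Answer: $\frac{199857673}{23431} \approx 8529.6$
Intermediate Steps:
$8528 + \frac{38105}{23431} = \frac{199857673}{23431}$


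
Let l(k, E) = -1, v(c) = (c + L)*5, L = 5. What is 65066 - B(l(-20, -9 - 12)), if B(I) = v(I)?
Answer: 65046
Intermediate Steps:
v(c) = 25 + 5*c (v(c) = (c + 5)*5 = (5 + c)*5 = 25 + 5*c)
B(I) = 25 + 5*I
65066 - B(l(-20, -9 - 12)) = 65066 - (25 + 5*(-1)) = 65066 - (25 - 5) = 65066 - 1*20 = 65066 - 20 = 65046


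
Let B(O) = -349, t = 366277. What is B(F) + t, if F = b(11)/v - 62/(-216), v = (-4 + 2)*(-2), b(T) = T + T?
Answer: 365928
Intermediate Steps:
b(T) = 2*T
v = 4 (v = -2*(-2) = 4)
F = 625/108 (F = (2*11)/4 - 62/(-216) = 22*(¼) - 62*(-1/216) = 11/2 + 31/108 = 625/108 ≈ 5.7870)
B(F) + t = -349 + 366277 = 365928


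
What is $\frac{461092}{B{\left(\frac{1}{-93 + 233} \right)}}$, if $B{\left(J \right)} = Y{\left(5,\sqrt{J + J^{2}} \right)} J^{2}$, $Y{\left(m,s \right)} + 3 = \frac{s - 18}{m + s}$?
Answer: $- \frac{2435367783424800}{1778653} - \frac{7275109576000 \sqrt{141}}{5335959} \approx -1.3854 \cdot 10^{9}$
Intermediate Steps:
$Y{\left(m,s \right)} = -3 + \frac{-18 + s}{m + s}$ ($Y{\left(m,s \right)} = -3 + \frac{s - 18}{m + s} = -3 + \frac{-18 + s}{m + s}$)
$B{\left(J \right)} = \frac{J^{2} \left(-33 - 2 \sqrt{J + J^{2}}\right)}{5 + \sqrt{J + J^{2}}}$ ($B{\left(J \right)} = \frac{-18 - 15 - 2 \sqrt{J + J^{2}}}{5 + \sqrt{J + J^{2}}} J^{2} = \frac{-33 - 2 \sqrt{J + J^{2}}}{5 + \sqrt{J + J^{2}}} J^{2} = \frac{J^{2} \left(-33 - 2 \sqrt{J + J^{2}}\right)}{5 + \sqrt{J + J^{2}}}$)
$\frac{461092}{B{\left(\frac{1}{-93 + 233} \right)}} = \frac{461092}{\left(\frac{1}{-93 + 233}\right)^{2} \frac{1}{5 + \sqrt{\frac{1 + \frac{1}{-93 + 233}}{-93 + 233}}} \left(-33 - 2 \sqrt{\frac{1 + \frac{1}{-93 + 233}}{-93 + 233}}\right)} = \frac{461092}{\left(\frac{1}{140}\right)^{2} \frac{1}{5 + \sqrt{\frac{1 + \frac{1}{140}}{140}}} \left(-33 - 2 \sqrt{\frac{1 + \frac{1}{140}}{140}}\right)} = \frac{461092}{\frac{1}{19600} \frac{1}{5 + \sqrt{\frac{1}{140} \cdot \frac{141}{140}}} \left(-33 - 2 \sqrt{\frac{1}{140} \cdot \frac{141}{140}}\right)} = \frac{461092}{\frac{1}{19600} \frac{1}{5 + \sqrt{\frac{141}{19600}}} \left(-33 - 2 \sqrt{\frac{141}{19600}}\right)} = \frac{461092}{\frac{1}{19600} \frac{1}{5 + \frac{\sqrt{141}}{140}} \left(-33 - 2 \frac{\sqrt{141}}{140}\right)} = \frac{461092}{\frac{1}{19600} \frac{1}{5 + \frac{\sqrt{141}}{140}} \left(-33 - \frac{\sqrt{141}}{70}\right)} = 461092 \frac{19600 \left(5 + \frac{\sqrt{141}}{140}\right)}{-33 - \frac{\sqrt{141}}{70}} = \frac{9037403200 \left(5 + \frac{\sqrt{141}}{140}\right)}{-33 - \frac{\sqrt{141}}{70}}$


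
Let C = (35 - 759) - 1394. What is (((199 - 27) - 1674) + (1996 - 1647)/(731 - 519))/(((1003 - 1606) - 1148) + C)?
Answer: 318075/820228 ≈ 0.38779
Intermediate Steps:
C = -2118 (C = -724 - 1394 = -2118)
(((199 - 27) - 1674) + (1996 - 1647)/(731 - 519))/(((1003 - 1606) - 1148) + C) = (((199 - 27) - 1674) + (1996 - 1647)/(731 - 519))/(((1003 - 1606) - 1148) - 2118) = ((172 - 1674) + 349/212)/((-603 - 1148) - 2118) = (-1502 + 349*(1/212))/(-1751 - 2118) = (-1502 + 349/212)/(-3869) = -318075/212*(-1/3869) = 318075/820228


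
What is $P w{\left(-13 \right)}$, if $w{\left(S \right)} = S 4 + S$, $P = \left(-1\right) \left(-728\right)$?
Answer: $-47320$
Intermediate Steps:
$P = 728$
$w{\left(S \right)} = 5 S$ ($w{\left(S \right)} = 4 S + S = 5 S$)
$P w{\left(-13 \right)} = 728 \cdot 5 \left(-13\right) = 728 \left(-65\right) = -47320$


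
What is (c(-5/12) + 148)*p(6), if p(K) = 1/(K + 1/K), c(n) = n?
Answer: 1771/74 ≈ 23.932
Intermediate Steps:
(c(-5/12) + 148)*p(6) = (-5/12 + 148)*(6/(1 + 6²)) = (-5*1/12 + 148)*(6/(1 + 36)) = (-5/12 + 148)*(6/37) = 1771*(6*(1/37))/12 = (1771/12)*(6/37) = 1771/74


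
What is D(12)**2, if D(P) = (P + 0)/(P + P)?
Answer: 1/4 ≈ 0.25000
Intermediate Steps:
D(P) = 1/2 (D(P) = P/((2*P)) = P*(1/(2*P)) = 1/2)
D(12)**2 = (1/2)**2 = 1/4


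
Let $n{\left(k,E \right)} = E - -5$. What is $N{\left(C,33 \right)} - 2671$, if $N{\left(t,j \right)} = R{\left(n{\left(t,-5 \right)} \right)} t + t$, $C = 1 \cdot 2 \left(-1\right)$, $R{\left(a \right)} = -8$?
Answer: $-2657$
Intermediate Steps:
$n{\left(k,E \right)} = 5 + E$ ($n{\left(k,E \right)} = E + 5 = 5 + E$)
$C = -2$ ($C = 2 \left(-1\right) = -2$)
$N{\left(t,j \right)} = - 7 t$ ($N{\left(t,j \right)} = - 8 t + t = - 7 t$)
$N{\left(C,33 \right)} - 2671 = \left(-7\right) \left(-2\right) - 2671 = 14 - 2671 = -2657$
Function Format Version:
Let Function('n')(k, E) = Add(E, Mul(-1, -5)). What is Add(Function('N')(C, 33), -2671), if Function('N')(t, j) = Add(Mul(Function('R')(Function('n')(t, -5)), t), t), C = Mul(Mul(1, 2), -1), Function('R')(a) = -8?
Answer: -2657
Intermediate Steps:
Function('n')(k, E) = Add(5, E) (Function('n')(k, E) = Add(E, 5) = Add(5, E))
C = -2 (C = Mul(2, -1) = -2)
Function('N')(t, j) = Mul(-7, t) (Function('N')(t, j) = Add(Mul(-8, t), t) = Mul(-7, t))
Add(Function('N')(C, 33), -2671) = Add(Mul(-7, -2), -2671) = Add(14, -2671) = -2657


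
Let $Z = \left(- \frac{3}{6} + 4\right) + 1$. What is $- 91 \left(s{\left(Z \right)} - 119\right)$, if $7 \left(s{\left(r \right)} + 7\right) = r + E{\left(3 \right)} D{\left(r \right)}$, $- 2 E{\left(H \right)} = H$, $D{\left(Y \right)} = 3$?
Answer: $11466$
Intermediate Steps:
$E{\left(H \right)} = - \frac{H}{2}$
$Z = \frac{9}{2}$ ($Z = \left(\left(-3\right) \frac{1}{6} + 4\right) + 1 = \left(- \frac{1}{2} + 4\right) + 1 = \frac{7}{2} + 1 = \frac{9}{2} \approx 4.5$)
$s{\left(r \right)} = - \frac{107}{14} + \frac{r}{7}$ ($s{\left(r \right)} = -7 + \frac{r + \left(- \frac{1}{2}\right) 3 \cdot 3}{7} = -7 + \frac{r - \frac{9}{2}}{7} = -7 + \frac{- \frac{9}{2} + r}{7} = -7 + \left(- \frac{9}{14} + \frac{r}{7}\right) = - \frac{107}{14} + \frac{r}{7}$)
$- 91 \left(s{\left(Z \right)} - 119\right) = - 91 \left(\left(- \frac{107}{14} + \frac{1}{7} \cdot \frac{9}{2}\right) - 119\right) = - 91 \left(\left(- \frac{107}{14} + \frac{9}{14}\right) - 119\right) = - 91 \left(-7 - 119\right) = \left(-91\right) \left(-126\right) = 11466$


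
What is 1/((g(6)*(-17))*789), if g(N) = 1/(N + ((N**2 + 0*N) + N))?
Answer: -16/4471 ≈ -0.0035786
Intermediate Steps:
g(N) = 1/(N**2 + 2*N) (g(N) = 1/(N + ((N**2 + 0) + N)) = 1/(N + (N**2 + N)) = 1/(N + (N + N**2)) = 1/(N**2 + 2*N))
1/((g(6)*(-17))*789) = 1/(((1/(6*(2 + 6)))*(-17))*789) = 1/((((1/6)/8)*(-17))*789) = 1/((((1/6)*(1/8))*(-17))*789) = 1/(((1/48)*(-17))*789) = 1/(-17/48*789) = 1/(-4471/16) = -16/4471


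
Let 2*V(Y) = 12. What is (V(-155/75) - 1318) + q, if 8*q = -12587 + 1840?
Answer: -21243/8 ≈ -2655.4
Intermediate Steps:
q = -10747/8 (q = (-12587 + 1840)/8 = (1/8)*(-10747) = -10747/8 ≈ -1343.4)
V(Y) = 6 (V(Y) = (1/2)*12 = 6)
(V(-155/75) - 1318) + q = (6 - 1318) - 10747/8 = -1312 - 10747/8 = -21243/8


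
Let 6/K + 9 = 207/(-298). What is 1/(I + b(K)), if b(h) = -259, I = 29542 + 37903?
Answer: 1/67186 ≈ 1.4884e-5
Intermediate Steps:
I = 67445
K = -596/963 (K = 6/(-9 + 207/(-298)) = 6/(-9 + 207*(-1/298)) = 6/(-9 - 207/298) = 6/(-2889/298) = 6*(-298/2889) = -596/963 ≈ -0.61890)
1/(I + b(K)) = 1/(67445 - 259) = 1/67186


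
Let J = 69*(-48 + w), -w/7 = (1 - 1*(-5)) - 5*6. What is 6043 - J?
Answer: -2237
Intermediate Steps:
w = 168 (w = -7*((1 - 1*(-5)) - 5*6) = -7*((1 + 5) - 30) = -7*(6 - 30) = -7*(-24) = 168)
J = 8280 (J = 69*(-48 + 168) = 69*120 = 8280)
6043 - J = 6043 - 1*8280 = 6043 - 8280 = -2237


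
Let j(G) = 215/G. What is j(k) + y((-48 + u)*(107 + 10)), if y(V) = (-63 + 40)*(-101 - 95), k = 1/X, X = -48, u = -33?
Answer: -5812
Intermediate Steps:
k = -1/48 (k = 1/(-48) = -1/48 ≈ -0.020833)
y(V) = 4508 (y(V) = -23*(-196) = 4508)
j(k) + y((-48 + u)*(107 + 10)) = 215/(-1/48) + 4508 = 215*(-48) + 4508 = -10320 + 4508 = -5812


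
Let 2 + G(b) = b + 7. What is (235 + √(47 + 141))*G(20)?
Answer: 5875 + 50*√47 ≈ 6217.8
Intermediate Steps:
G(b) = 5 + b (G(b) = -2 + (b + 7) = -2 + (7 + b) = 5 + b)
(235 + √(47 + 141))*G(20) = (235 + √(47 + 141))*(5 + 20) = (235 + √188)*25 = (235 + 2*√47)*25 = 5875 + 50*√47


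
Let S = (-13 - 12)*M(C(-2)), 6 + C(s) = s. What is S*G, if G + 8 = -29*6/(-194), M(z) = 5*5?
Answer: 430625/97 ≈ 4439.4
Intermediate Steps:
C(s) = -6 + s
M(z) = 25
G = -689/97 (G = -8 - 29*6/(-194) = -8 - 174*(-1/194) = -8 + 87/97 = -689/97 ≈ -7.1031)
S = -625 (S = (-13 - 12)*25 = -25*25 = -625)
S*G = -625*(-689/97) = 430625/97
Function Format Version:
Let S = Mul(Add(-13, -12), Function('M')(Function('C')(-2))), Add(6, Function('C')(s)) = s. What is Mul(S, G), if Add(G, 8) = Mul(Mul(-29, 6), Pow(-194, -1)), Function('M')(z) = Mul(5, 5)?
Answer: Rational(430625, 97) ≈ 4439.4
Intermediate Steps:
Function('C')(s) = Add(-6, s)
Function('M')(z) = 25
G = Rational(-689, 97) (G = Add(-8, Mul(Mul(-29, 6), Pow(-194, -1))) = Add(-8, Mul(-174, Rational(-1, 194))) = Add(-8, Rational(87, 97)) = Rational(-689, 97) ≈ -7.1031)
S = -625 (S = Mul(Add(-13, -12), 25) = Mul(-25, 25) = -625)
Mul(S, G) = Mul(-625, Rational(-689, 97)) = Rational(430625, 97)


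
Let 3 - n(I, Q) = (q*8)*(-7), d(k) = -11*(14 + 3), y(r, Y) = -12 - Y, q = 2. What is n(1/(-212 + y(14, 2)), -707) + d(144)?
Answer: -72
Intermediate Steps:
d(k) = -187 (d(k) = -11*17 = -187)
n(I, Q) = 115 (n(I, Q) = 3 - 2*8*(-7) = 3 - 16*(-7) = 3 - 1*(-112) = 3 + 112 = 115)
n(1/(-212 + y(14, 2)), -707) + d(144) = 115 - 187 = -72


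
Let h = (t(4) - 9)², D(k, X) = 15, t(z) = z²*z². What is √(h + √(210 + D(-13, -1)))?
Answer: 4*√3814 ≈ 247.03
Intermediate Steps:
t(z) = z⁴
h = 61009 (h = (4⁴ - 9)² = (256 - 9)² = 247² = 61009)
√(h + √(210 + D(-13, -1))) = √(61009 + √(210 + 15)) = √(61009 + √225) = √(61009 + 15) = √61024 = 4*√3814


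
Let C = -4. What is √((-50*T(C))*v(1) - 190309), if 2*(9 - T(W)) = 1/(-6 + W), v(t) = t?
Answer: I*√763046/2 ≈ 436.76*I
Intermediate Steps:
T(W) = 9 - 1/(2*(-6 + W))
√((-50*T(C))*v(1) - 190309) = √(-25*(-109 + 18*(-4))/(-6 - 4)*1 - 190309) = √(-25*(-109 - 72)/(-10)*1 - 190309) = √(-25*(-1)*(-181)/10*1 - 190309) = √(-50*181/20*1 - 190309) = √(-905/2*1 - 190309) = √(-905/2 - 190309) = √(-381523/2) = I*√763046/2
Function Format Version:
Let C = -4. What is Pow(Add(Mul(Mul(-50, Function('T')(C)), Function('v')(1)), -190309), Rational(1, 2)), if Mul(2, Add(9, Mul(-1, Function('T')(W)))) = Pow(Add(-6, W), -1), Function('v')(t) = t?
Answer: Mul(Rational(1, 2), I, Pow(763046, Rational(1, 2))) ≈ Mul(436.76, I)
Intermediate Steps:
Function('T')(W) = Add(9, Mul(Rational(-1, 2), Pow(Add(-6, W), -1)))
Pow(Add(Mul(Mul(-50, Function('T')(C)), Function('v')(1)), -190309), Rational(1, 2)) = Pow(Add(Mul(Mul(-50, Mul(Rational(1, 2), Pow(Add(-6, -4), -1), Add(-109, Mul(18, -4)))), 1), -190309), Rational(1, 2)) = Pow(Add(Mul(Mul(-50, Mul(Rational(1, 2), Pow(-10, -1), Add(-109, -72))), 1), -190309), Rational(1, 2)) = Pow(Add(Mul(Mul(-50, Mul(Rational(1, 2), Rational(-1, 10), -181)), 1), -190309), Rational(1, 2)) = Pow(Add(Mul(Mul(-50, Rational(181, 20)), 1), -190309), Rational(1, 2)) = Pow(Add(Mul(Rational(-905, 2), 1), -190309), Rational(1, 2)) = Pow(Add(Rational(-905, 2), -190309), Rational(1, 2)) = Pow(Rational(-381523, 2), Rational(1, 2)) = Mul(Rational(1, 2), I, Pow(763046, Rational(1, 2)))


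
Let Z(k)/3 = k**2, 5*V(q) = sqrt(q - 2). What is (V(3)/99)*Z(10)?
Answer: 20/33 ≈ 0.60606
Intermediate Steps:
V(q) = sqrt(-2 + q)/5 (V(q) = sqrt(q - 2)/5 = sqrt(-2 + q)/5)
Z(k) = 3*k**2
(V(3)/99)*Z(10) = ((sqrt(-2 + 3)/5)/99)*(3*10**2) = ((sqrt(1)/5)*(1/99))*(3*100) = (((1/5)*1)*(1/99))*300 = ((1/5)*(1/99))*300 = (1/495)*300 = 20/33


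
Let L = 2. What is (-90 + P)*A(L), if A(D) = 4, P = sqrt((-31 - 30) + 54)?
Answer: -360 + 4*I*sqrt(7) ≈ -360.0 + 10.583*I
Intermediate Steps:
P = I*sqrt(7) (P = sqrt(-61 + 54) = sqrt(-7) = I*sqrt(7) ≈ 2.6458*I)
(-90 + P)*A(L) = (-90 + I*sqrt(7))*4 = -360 + 4*I*sqrt(7)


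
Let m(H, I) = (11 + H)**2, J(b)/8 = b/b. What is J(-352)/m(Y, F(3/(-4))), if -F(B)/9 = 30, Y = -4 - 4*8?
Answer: 8/625 ≈ 0.012800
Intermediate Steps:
J(b) = 8 (J(b) = 8*(b/b) = 8*1 = 8)
Y = -36 (Y = -4 - 32 = -36)
F(B) = -270 (F(B) = -9*30 = -270)
J(-352)/m(Y, F(3/(-4))) = 8/((11 - 36)**2) = 8/((-25)**2) = 8/625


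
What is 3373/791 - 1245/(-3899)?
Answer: 2019446/440587 ≈ 4.5835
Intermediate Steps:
3373/791 - 1245/(-3899) = 3373*(1/791) - 1245*(-1/3899) = 3373/791 + 1245/3899 = 2019446/440587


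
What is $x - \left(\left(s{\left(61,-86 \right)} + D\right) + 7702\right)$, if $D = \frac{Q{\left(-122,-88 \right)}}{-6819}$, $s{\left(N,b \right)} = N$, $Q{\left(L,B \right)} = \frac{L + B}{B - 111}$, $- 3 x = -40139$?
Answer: $\frac{7621710160}{1356981} \approx 5616.7$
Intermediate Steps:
$x = \frac{40139}{3}$ ($x = \left(- \frac{1}{3}\right) \left(-40139\right) = \frac{40139}{3} \approx 13380.0$)
$Q{\left(L,B \right)} = \frac{B + L}{-111 + B}$
$D = - \frac{70}{452327}$ ($D = \frac{\frac{1}{-111 - 88} \left(-88 - 122\right)}{-6819} = \frac{1}{-199} \left(-210\right) \left(- \frac{1}{6819}\right) = \left(- \frac{1}{199}\right) \left(-210\right) \left(- \frac{1}{6819}\right) = \frac{210}{199} \left(- \frac{1}{6819}\right) = - \frac{70}{452327} \approx -0.00015476$)
$x - \left(\left(s{\left(61,-86 \right)} + D\right) + 7702\right) = \frac{40139}{3} - \left(\left(61 - \frac{70}{452327}\right) + 7702\right) = \frac{40139}{3} - \left(\frac{27591877}{452327} + 7702\right) = \frac{40139}{3} - \frac{3511414431}{452327} = \frac{7621710160}{1356981}$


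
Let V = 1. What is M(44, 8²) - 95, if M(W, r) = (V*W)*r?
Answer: 2721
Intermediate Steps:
M(W, r) = W*r (M(W, r) = (1*W)*r = W*r)
M(44, 8²) - 95 = 44*8² - 95 = 44*64 - 95 = 2816 - 95 = 2721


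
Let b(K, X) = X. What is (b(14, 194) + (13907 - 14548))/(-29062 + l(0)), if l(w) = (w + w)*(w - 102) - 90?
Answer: 447/29152 ≈ 0.015333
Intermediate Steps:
l(w) = -90 + 2*w*(-102 + w) (l(w) = (2*w)*(-102 + w) - 90 = 2*w*(-102 + w) - 90 = -90 + 2*w*(-102 + w))
(b(14, 194) + (13907 - 14548))/(-29062 + l(0)) = (194 + (13907 - 14548))/(-29062 + (-90 - 204*0 + 2*0²)) = (194 - 641)/(-29062 + (-90 + 0 + 2*0)) = -447/(-29062 + (-90 + 0 + 0)) = -447/(-29062 - 90) = -447/(-29152) = -447*(-1/29152) = 447/29152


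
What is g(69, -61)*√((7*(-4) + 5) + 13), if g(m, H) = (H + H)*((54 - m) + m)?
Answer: -6588*I*√10 ≈ -20833.0*I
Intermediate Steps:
g(m, H) = 108*H (g(m, H) = (2*H)*54 = 108*H)
g(69, -61)*√((7*(-4) + 5) + 13) = (108*(-61))*√((7*(-4) + 5) + 13) = -6588*√((-28 + 5) + 13) = -6588*√(-23 + 13) = -6588*I*√10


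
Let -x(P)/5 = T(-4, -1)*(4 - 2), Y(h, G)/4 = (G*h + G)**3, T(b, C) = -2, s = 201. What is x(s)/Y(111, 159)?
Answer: 5/5647359578112 ≈ 8.8537e-13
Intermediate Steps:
Y(h, G) = 4*(G + G*h)**3 (Y(h, G) = 4*(G*h + G)**3 = 4*(G + G*h)**3)
x(P) = 20 (x(P) = -(-10)*(4 - 2) = -(-10)*2 = -5*(-4) = 20)
x(s)/Y(111, 159) = 20/((4*159**3*(1 + 111)**3)) = 20/((4*4019679*112**3)) = 20/((4*4019679*1404928)) = 20/22589438312448 = 20*(1/22589438312448) = 5/5647359578112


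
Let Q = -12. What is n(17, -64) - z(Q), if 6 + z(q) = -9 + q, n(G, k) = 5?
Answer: 32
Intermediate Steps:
z(q) = -15 + q (z(q) = -6 + (-9 + q) = -15 + q)
n(17, -64) - z(Q) = 5 - (-15 - 12) = 5 - 1*(-27) = 5 + 27 = 32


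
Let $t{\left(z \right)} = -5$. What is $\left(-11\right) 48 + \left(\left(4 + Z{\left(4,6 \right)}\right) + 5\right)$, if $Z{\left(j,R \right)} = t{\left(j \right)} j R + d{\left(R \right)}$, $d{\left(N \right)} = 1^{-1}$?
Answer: $-638$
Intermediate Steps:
$d{\left(N \right)} = 1$
$Z{\left(j,R \right)} = 1 - 5 R j$ ($Z{\left(j,R \right)} = - 5 j R + 1 = - 5 R j + 1 = 1 - 5 R j$)
$\left(-11\right) 48 + \left(\left(4 + Z{\left(4,6 \right)}\right) + 5\right) = \left(-11\right) 48 + \left(\left(4 + \left(1 - 30 \cdot 4\right)\right) + 5\right) = -528 + \left(\left(4 + \left(1 - 120\right)\right) + 5\right) = -528 + \left(\left(4 - 119\right) + 5\right) = -528 + \left(-115 + 5\right) = -528 - 110 = -638$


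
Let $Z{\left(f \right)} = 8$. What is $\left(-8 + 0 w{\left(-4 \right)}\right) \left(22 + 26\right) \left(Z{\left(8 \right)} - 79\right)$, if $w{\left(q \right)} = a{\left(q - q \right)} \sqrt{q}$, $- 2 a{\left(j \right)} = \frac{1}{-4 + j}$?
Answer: $27264$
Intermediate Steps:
$a{\left(j \right)} = - \frac{1}{2 \left(-4 + j\right)}$
$w{\left(q \right)} = \frac{\sqrt{q}}{8}$ ($w{\left(q \right)} = - \frac{1}{-8 + 2 \left(q - q\right)} \sqrt{q} = - \frac{1}{-8 + 2 \cdot 0} \sqrt{q} = - \frac{1}{-8 + 0} \sqrt{q} = - \frac{1}{-8} \sqrt{q} = \left(-1\right) \left(- \frac{1}{8}\right) \sqrt{q} = \frac{\sqrt{q}}{8}$)
$\left(-8 + 0 w{\left(-4 \right)}\right) \left(22 + 26\right) \left(Z{\left(8 \right)} - 79\right) = \left(-8 + 0 \frac{\sqrt{-4}}{8}\right) \left(22 + 26\right) \left(8 - 79\right) = \left(-8 + 0 \frac{2 i}{8}\right) 48 \left(-71\right) = \left(-8 + 0 \frac{i}{4}\right) \left(-3408\right) = \left(-8 + 0\right) \left(-3408\right) = \left(-8\right) \left(-3408\right) = 27264$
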